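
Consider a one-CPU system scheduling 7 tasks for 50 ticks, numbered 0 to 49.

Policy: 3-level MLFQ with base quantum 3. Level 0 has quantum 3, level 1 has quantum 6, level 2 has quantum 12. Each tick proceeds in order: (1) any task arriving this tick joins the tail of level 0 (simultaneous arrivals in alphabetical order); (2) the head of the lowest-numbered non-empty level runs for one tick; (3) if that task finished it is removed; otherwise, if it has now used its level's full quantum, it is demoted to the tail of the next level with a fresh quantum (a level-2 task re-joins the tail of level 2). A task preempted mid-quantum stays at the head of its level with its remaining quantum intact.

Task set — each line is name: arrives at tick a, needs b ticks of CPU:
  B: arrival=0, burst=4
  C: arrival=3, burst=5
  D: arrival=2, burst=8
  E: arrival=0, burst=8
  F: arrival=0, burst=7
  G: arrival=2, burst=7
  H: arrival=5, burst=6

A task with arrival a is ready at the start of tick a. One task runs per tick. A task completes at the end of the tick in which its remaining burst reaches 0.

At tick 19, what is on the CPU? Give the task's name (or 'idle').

t=0: L0/L1/L2 = BEF/-/- → run B
t=1: L0/L1/L2 = BEF/-/- → run B
t=2: L0/L1/L2 = BEFDG/-/- → run B
t=3: L0/L1/L2 = EFDGC/B/- → run E
t=4: L0/L1/L2 = EFDGC/B/- → run E
t=5: L0/L1/L2 = EFDGCH/B/- → run E
t=6: L0/L1/L2 = FDGCH/BE/- → run F
t=7: L0/L1/L2 = FDGCH/BE/- → run F
t=8: L0/L1/L2 = FDGCH/BE/- → run F
t=9: L0/L1/L2 = DGCH/BEF/- → run D
t=10: L0/L1/L2 = DGCH/BEF/- → run D
t=11: L0/L1/L2 = DGCH/BEF/- → run D
t=12: L0/L1/L2 = GCH/BEFD/- → run G
t=13: L0/L1/L2 = GCH/BEFD/- → run G
t=14: L0/L1/L2 = GCH/BEFD/- → run G
t=15: L0/L1/L2 = CH/BEFDG/- → run C
t=16: L0/L1/L2 = CH/BEFDG/- → run C
t=17: L0/L1/L2 = CH/BEFDG/- → run C
t=18: L0/L1/L2 = H/BEFDGC/- → run H
t=19: L0/L1/L2 = H/BEFDGC/- → run H
t=20: L0/L1/L2 = H/BEFDGC/- → run H
t=21: L0/L1/L2 = -/BEFDGCH/- → run B
t=22: L0/L1/L2 = -/EFDGCH/- → run E
t=23: L0/L1/L2 = -/EFDGCH/- → run E
t=24: L0/L1/L2 = -/EFDGCH/- → run E
t=25: L0/L1/L2 = -/EFDGCH/- → run E
t=26: L0/L1/L2 = -/EFDGCH/- → run E
t=27: L0/L1/L2 = -/FDGCH/- → run F
t=28: L0/L1/L2 = -/FDGCH/- → run F
t=29: L0/L1/L2 = -/FDGCH/- → run F
t=30: L0/L1/L2 = -/FDGCH/- → run F
t=31: L0/L1/L2 = -/DGCH/- → run D
t=32: L0/L1/L2 = -/DGCH/- → run D
t=33: L0/L1/L2 = -/DGCH/- → run D
t=34: L0/L1/L2 = -/DGCH/- → run D
t=35: L0/L1/L2 = -/DGCH/- → run D
t=36: L0/L1/L2 = -/GCH/- → run G
t=37: L0/L1/L2 = -/GCH/- → run G
t=38: L0/L1/L2 = -/GCH/- → run G
t=39: L0/L1/L2 = -/GCH/- → run G
t=40: L0/L1/L2 = -/CH/- → run C
t=41: L0/L1/L2 = -/CH/- → run C
t=42: L0/L1/L2 = -/H/- → run H
t=43: L0/L1/L2 = -/H/- → run H
t=44: L0/L1/L2 = -/H/- → run H
t=45: (idle)
t=46: (idle)
t=47: (idle)
t=48: (idle)
t=49: (idle)

running at tick 19 = H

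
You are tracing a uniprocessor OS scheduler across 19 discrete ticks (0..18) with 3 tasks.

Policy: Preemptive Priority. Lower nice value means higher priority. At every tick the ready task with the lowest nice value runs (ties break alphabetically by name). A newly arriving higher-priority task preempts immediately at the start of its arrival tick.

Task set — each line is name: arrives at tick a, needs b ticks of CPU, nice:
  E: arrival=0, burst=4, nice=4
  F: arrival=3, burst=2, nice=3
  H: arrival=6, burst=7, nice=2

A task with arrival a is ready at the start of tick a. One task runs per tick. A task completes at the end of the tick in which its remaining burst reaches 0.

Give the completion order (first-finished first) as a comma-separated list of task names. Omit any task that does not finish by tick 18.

t=0: ready={E} → run E
t=1: ready={E} → run E
t=2: ready={E} → run E
t=3: ready={E,F} → run F
t=4: ready={E,F} → run F
t=5: ready={E} → run E
t=6: ready={H} → run H
t=7: ready={H} → run H
t=8: ready={H} → run H
t=9: ready={H} → run H
t=10: ready={H} → run H
t=11: ready={H} → run H
t=12: ready={H} → run H
t=13: (idle)
t=14: (idle)
t=15: (idle)
t=16: (idle)
t=17: (idle)
t=18: (idle)

completion order = F, E, H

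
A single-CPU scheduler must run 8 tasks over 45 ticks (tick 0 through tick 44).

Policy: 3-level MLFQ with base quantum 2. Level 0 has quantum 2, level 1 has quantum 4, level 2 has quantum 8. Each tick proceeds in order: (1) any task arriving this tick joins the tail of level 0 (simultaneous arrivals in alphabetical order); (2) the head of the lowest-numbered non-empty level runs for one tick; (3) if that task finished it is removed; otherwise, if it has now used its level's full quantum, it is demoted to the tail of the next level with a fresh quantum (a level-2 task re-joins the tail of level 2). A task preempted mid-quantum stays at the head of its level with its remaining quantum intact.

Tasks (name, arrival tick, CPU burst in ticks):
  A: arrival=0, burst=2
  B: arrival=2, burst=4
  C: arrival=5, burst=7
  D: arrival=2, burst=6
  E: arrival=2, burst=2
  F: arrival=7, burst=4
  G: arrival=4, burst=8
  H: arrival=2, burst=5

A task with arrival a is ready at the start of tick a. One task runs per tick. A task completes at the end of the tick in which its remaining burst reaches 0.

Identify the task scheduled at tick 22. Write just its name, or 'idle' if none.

running at tick 22 = H

t=0: L0/L1/L2 = A/-/- → run A
t=1: L0/L1/L2 = A/-/- → run A
t=2: L0/L1/L2 = BDEH/-/- → run B
t=3: L0/L1/L2 = BDEH/-/- → run B
t=4: L0/L1/L2 = DEHG/B/- → run D
t=5: L0/L1/L2 = DEHGC/B/- → run D
t=6: L0/L1/L2 = EHGC/BD/- → run E
t=7: L0/L1/L2 = EHGCF/BD/- → run E
t=8: L0/L1/L2 = HGCF/BD/- → run H
t=9: L0/L1/L2 = HGCF/BD/- → run H
t=10: L0/L1/L2 = GCF/BDH/- → run G
t=11: L0/L1/L2 = GCF/BDH/- → run G
t=12: L0/L1/L2 = CF/BDHG/- → run C
t=13: L0/L1/L2 = CF/BDHG/- → run C
t=14: L0/L1/L2 = F/BDHGC/- → run F
t=15: L0/L1/L2 = F/BDHGC/- → run F
t=16: L0/L1/L2 = -/BDHGCF/- → run B
t=17: L0/L1/L2 = -/BDHGCF/- → run B
t=18: L0/L1/L2 = -/DHGCF/- → run D
t=19: L0/L1/L2 = -/DHGCF/- → run D
t=20: L0/L1/L2 = -/DHGCF/- → run D
t=21: L0/L1/L2 = -/DHGCF/- → run D
t=22: L0/L1/L2 = -/HGCF/- → run H
t=23: L0/L1/L2 = -/HGCF/- → run H
t=24: L0/L1/L2 = -/HGCF/- → run H
t=25: L0/L1/L2 = -/GCF/- → run G
t=26: L0/L1/L2 = -/GCF/- → run G
t=27: L0/L1/L2 = -/GCF/- → run G
t=28: L0/L1/L2 = -/GCF/- → run G
t=29: L0/L1/L2 = -/CF/G → run C
t=30: L0/L1/L2 = -/CF/G → run C
t=31: L0/L1/L2 = -/CF/G → run C
t=32: L0/L1/L2 = -/CF/G → run C
t=33: L0/L1/L2 = -/F/GC → run F
t=34: L0/L1/L2 = -/F/GC → run F
t=35: L0/L1/L2 = -/-/GC → run G
t=36: L0/L1/L2 = -/-/GC → run G
t=37: L0/L1/L2 = -/-/C → run C
t=38: (idle)
t=39: (idle)
t=40: (idle)
t=41: (idle)
t=42: (idle)
t=43: (idle)
t=44: (idle)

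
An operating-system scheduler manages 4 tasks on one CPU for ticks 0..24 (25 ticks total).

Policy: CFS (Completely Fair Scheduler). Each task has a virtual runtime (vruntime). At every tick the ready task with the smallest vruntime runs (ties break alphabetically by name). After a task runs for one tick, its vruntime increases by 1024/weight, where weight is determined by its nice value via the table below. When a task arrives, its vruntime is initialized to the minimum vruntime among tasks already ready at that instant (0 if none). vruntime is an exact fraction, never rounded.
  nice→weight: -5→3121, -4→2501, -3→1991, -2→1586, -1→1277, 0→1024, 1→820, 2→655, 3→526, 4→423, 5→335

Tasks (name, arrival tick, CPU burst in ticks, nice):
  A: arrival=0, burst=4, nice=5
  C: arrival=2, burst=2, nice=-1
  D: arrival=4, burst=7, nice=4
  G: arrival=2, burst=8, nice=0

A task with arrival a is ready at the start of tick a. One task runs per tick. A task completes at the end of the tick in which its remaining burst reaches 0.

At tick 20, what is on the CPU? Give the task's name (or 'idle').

t=0: vr[A=0] → run A
t=1: vr[A=1024/335] → run A
t=2: vr[A=2048/335 C=2048/335 G=2048/335] → run A
t=3: vr[A=3072/335 C=2048/335 G=2048/335] → run C
t=4: vr[A=3072/335 C=2958336/427795 D=2048/335 G=2048/335] → run D
t=5: vr[A=3072/335 C=2958336/427795 D=1209344/141705 G=2048/335] → run G
t=6: vr[A=3072/335 C=2958336/427795 D=1209344/141705 G=2383/335] → run C
t=7: vr[A=3072/335 D=1209344/141705 G=2383/335] → run G
t=8: vr[A=3072/335 D=1209344/141705 G=2718/335] → run G
t=9: vr[A=3072/335 D=1209344/141705 G=3053/335] → run D
t=10: vr[A=3072/335 D=1552384/141705 G=3053/335] → run G
t=11: vr[A=3072/335 D=1552384/141705 G=3388/335] → run A
t=12: vr[D=1552384/141705 G=3388/335] → run G
t=13: vr[D=1552384/141705 G=3723/335] → run D
t=14: vr[D=631808/47235 G=3723/335] → run G
t=15: vr[D=631808/47235 G=4058/335] → run G
t=16: vr[D=631808/47235 G=4393/335] → run G
t=17: vr[D=631808/47235] → run D
t=18: vr[D=2238464/141705] → run D
t=19: vr[D=2581504/141705] → run D
t=20: vr[D=974848/47235] → run D
t=21: (idle)
t=22: (idle)
t=23: (idle)
t=24: (idle)

running at tick 20 = D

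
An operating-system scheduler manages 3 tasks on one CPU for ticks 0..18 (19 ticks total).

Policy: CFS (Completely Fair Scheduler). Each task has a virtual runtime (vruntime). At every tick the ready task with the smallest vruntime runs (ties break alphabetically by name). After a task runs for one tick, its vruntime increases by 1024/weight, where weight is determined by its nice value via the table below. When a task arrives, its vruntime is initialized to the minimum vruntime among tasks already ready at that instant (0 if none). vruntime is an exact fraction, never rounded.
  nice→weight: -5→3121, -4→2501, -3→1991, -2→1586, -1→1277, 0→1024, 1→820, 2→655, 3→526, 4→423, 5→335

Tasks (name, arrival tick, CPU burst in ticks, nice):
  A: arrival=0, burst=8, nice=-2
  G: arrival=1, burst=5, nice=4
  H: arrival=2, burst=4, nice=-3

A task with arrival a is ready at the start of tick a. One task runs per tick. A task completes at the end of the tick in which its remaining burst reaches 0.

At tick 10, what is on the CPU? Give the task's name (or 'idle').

running at tick 10 = G

t=0: vr[A=0] → run A
t=1: vr[A=512/793 G=512/793] → run A
t=2: vr[A=1024/793 G=512/793 H=512/793] → run G
t=3: vr[A=1024/793 G=1028608/335439 H=512/793] → run H
t=4: vr[A=1024/793 G=1028608/335439 H=1831424/1578863] → run H
t=5: vr[A=1024/793 G=1028608/335439 H=2643456/1578863] → run A
t=6: vr[A=1536/793 G=1028608/335439 H=2643456/1578863] → run H
t=7: vr[A=1536/793 G=1028608/335439 H=3455488/1578863] → run A
t=8: vr[A=2048/793 G=1028608/335439 H=3455488/1578863] → run H
t=9: vr[A=2048/793 G=1028608/335439] → run A
t=10: vr[A=2560/793 G=1028608/335439] → run G
t=11: vr[A=2560/793 G=1840640/335439] → run A
t=12: vr[A=3072/793 G=1840640/335439] → run A
t=13: vr[A=3584/793 G=1840640/335439] → run A
t=14: vr[G=1840640/335439] → run G
t=15: vr[G=884224/111813] → run G
t=16: vr[G=3464704/335439] → run G
t=17: (idle)
t=18: (idle)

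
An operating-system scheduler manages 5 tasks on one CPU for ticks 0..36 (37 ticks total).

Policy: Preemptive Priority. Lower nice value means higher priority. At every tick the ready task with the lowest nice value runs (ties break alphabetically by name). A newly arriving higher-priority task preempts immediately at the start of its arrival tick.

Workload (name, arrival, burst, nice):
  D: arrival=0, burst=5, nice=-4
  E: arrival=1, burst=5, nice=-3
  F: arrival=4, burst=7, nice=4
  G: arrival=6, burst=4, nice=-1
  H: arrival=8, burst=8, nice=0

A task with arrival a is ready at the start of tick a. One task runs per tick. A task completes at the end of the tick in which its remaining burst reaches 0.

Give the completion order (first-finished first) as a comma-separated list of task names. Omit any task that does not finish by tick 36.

completion order = D, E, G, H, F

t=0: ready={D} → run D
t=1: ready={D,E} → run D
t=2: ready={D,E} → run D
t=3: ready={D,E} → run D
t=4: ready={D,E,F} → run D
t=5: ready={E,F} → run E
t=6: ready={E,F,G} → run E
t=7: ready={E,F,G} → run E
t=8: ready={E,F,G,H} → run E
t=9: ready={E,F,G,H} → run E
t=10: ready={F,G,H} → run G
t=11: ready={F,G,H} → run G
t=12: ready={F,G,H} → run G
t=13: ready={F,G,H} → run G
t=14: ready={F,H} → run H
t=15: ready={F,H} → run H
t=16: ready={F,H} → run H
t=17: ready={F,H} → run H
t=18: ready={F,H} → run H
t=19: ready={F,H} → run H
t=20: ready={F,H} → run H
t=21: ready={F,H} → run H
t=22: ready={F} → run F
t=23: ready={F} → run F
t=24: ready={F} → run F
t=25: ready={F} → run F
t=26: ready={F} → run F
t=27: ready={F} → run F
t=28: ready={F} → run F
t=29: (idle)
t=30: (idle)
t=31: (idle)
t=32: (idle)
t=33: (idle)
t=34: (idle)
t=35: (idle)
t=36: (idle)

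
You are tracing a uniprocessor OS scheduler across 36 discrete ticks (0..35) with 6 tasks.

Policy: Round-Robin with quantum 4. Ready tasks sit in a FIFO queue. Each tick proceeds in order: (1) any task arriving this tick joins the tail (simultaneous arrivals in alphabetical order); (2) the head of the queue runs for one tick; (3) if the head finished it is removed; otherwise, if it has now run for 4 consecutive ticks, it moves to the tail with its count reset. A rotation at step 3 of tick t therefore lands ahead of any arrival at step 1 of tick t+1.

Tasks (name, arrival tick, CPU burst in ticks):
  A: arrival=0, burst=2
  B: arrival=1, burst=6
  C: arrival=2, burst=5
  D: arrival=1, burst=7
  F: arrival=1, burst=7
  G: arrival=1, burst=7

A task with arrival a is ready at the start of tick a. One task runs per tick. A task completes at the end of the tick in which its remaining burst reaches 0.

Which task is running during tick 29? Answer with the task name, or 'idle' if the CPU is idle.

t=0: queue=[A] q_used=0 → run A
t=1: queue=[A,B,D,F,G] q_used=1 → run A
t=2: queue=[B,D,F,G,C] q_used=0 → run B
t=3: queue=[B,D,F,G,C] q_used=1 → run B
t=4: queue=[B,D,F,G,C] q_used=2 → run B
t=5: queue=[B,D,F,G,C] q_used=3 → run B
t=6: queue=[D,F,G,C,B] q_used=0 → run D
t=7: queue=[D,F,G,C,B] q_used=1 → run D
t=8: queue=[D,F,G,C,B] q_used=2 → run D
t=9: queue=[D,F,G,C,B] q_used=3 → run D
t=10: queue=[F,G,C,B,D] q_used=0 → run F
t=11: queue=[F,G,C,B,D] q_used=1 → run F
t=12: queue=[F,G,C,B,D] q_used=2 → run F
t=13: queue=[F,G,C,B,D] q_used=3 → run F
t=14: queue=[G,C,B,D,F] q_used=0 → run G
t=15: queue=[G,C,B,D,F] q_used=1 → run G
t=16: queue=[G,C,B,D,F] q_used=2 → run G
t=17: queue=[G,C,B,D,F] q_used=3 → run G
t=18: queue=[C,B,D,F,G] q_used=0 → run C
t=19: queue=[C,B,D,F,G] q_used=1 → run C
t=20: queue=[C,B,D,F,G] q_used=2 → run C
t=21: queue=[C,B,D,F,G] q_used=3 → run C
t=22: queue=[B,D,F,G,C] q_used=0 → run B
t=23: queue=[B,D,F,G,C] q_used=1 → run B
t=24: queue=[D,F,G,C] q_used=0 → run D
t=25: queue=[D,F,G,C] q_used=1 → run D
t=26: queue=[D,F,G,C] q_used=2 → run D
t=27: queue=[F,G,C] q_used=0 → run F
t=28: queue=[F,G,C] q_used=1 → run F
t=29: queue=[F,G,C] q_used=2 → run F
t=30: queue=[G,C] q_used=0 → run G
t=31: queue=[G,C] q_used=1 → run G
t=32: queue=[G,C] q_used=2 → run G
t=33: queue=[C] q_used=0 → run C
t=34: (idle)
t=35: (idle)

running at tick 29 = F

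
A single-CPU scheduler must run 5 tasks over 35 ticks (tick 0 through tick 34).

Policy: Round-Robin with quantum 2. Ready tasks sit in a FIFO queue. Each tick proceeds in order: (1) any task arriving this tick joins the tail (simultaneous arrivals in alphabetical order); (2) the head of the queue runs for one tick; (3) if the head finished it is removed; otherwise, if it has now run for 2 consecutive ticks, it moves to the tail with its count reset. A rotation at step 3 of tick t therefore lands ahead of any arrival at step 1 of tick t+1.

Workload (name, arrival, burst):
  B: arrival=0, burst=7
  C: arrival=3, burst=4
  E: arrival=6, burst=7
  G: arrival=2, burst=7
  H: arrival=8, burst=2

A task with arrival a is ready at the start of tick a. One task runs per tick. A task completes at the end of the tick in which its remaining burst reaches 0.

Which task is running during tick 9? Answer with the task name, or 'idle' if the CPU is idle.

running at tick 9 = B

t=0: queue=[B] q_used=0 → run B
t=1: queue=[B] q_used=1 → run B
t=2: queue=[B,G] q_used=0 → run B
t=3: queue=[B,G,C] q_used=1 → run B
t=4: queue=[G,C,B] q_used=0 → run G
t=5: queue=[G,C,B] q_used=1 → run G
t=6: queue=[C,B,G,E] q_used=0 → run C
t=7: queue=[C,B,G,E] q_used=1 → run C
t=8: queue=[B,G,E,C,H] q_used=0 → run B
t=9: queue=[B,G,E,C,H] q_used=1 → run B
t=10: queue=[G,E,C,H,B] q_used=0 → run G
t=11: queue=[G,E,C,H,B] q_used=1 → run G
t=12: queue=[E,C,H,B,G] q_used=0 → run E
t=13: queue=[E,C,H,B,G] q_used=1 → run E
t=14: queue=[C,H,B,G,E] q_used=0 → run C
t=15: queue=[C,H,B,G,E] q_used=1 → run C
t=16: queue=[H,B,G,E] q_used=0 → run H
t=17: queue=[H,B,G,E] q_used=1 → run H
t=18: queue=[B,G,E] q_used=0 → run B
t=19: queue=[G,E] q_used=0 → run G
t=20: queue=[G,E] q_used=1 → run G
t=21: queue=[E,G] q_used=0 → run E
t=22: queue=[E,G] q_used=1 → run E
t=23: queue=[G,E] q_used=0 → run G
t=24: queue=[E] q_used=0 → run E
t=25: queue=[E] q_used=1 → run E
t=26: queue=[E] q_used=0 → run E
t=27: (idle)
t=28: (idle)
t=29: (idle)
t=30: (idle)
t=31: (idle)
t=32: (idle)
t=33: (idle)
t=34: (idle)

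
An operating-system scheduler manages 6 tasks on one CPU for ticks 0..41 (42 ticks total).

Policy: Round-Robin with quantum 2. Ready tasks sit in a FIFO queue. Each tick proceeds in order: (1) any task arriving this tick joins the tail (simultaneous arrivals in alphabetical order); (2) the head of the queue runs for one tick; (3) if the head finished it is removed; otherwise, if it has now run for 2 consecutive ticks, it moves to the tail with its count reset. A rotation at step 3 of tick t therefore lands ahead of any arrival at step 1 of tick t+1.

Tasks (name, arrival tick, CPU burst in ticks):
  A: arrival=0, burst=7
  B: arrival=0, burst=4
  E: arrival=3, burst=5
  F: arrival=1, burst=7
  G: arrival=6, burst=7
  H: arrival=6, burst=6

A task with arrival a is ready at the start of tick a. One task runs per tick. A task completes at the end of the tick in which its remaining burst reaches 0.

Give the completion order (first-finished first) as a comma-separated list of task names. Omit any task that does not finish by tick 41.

t=0: queue=[A,B] q_used=0 → run A
t=1: queue=[A,B,F] q_used=1 → run A
t=2: queue=[B,F,A] q_used=0 → run B
t=3: queue=[B,F,A,E] q_used=1 → run B
t=4: queue=[F,A,E,B] q_used=0 → run F
t=5: queue=[F,A,E,B] q_used=1 → run F
t=6: queue=[A,E,B,F,G,H] q_used=0 → run A
t=7: queue=[A,E,B,F,G,H] q_used=1 → run A
t=8: queue=[E,B,F,G,H,A] q_used=0 → run E
t=9: queue=[E,B,F,G,H,A] q_used=1 → run E
t=10: queue=[B,F,G,H,A,E] q_used=0 → run B
t=11: queue=[B,F,G,H,A,E] q_used=1 → run B
t=12: queue=[F,G,H,A,E] q_used=0 → run F
t=13: queue=[F,G,H,A,E] q_used=1 → run F
t=14: queue=[G,H,A,E,F] q_used=0 → run G
t=15: queue=[G,H,A,E,F] q_used=1 → run G
t=16: queue=[H,A,E,F,G] q_used=0 → run H
t=17: queue=[H,A,E,F,G] q_used=1 → run H
t=18: queue=[A,E,F,G,H] q_used=0 → run A
t=19: queue=[A,E,F,G,H] q_used=1 → run A
t=20: queue=[E,F,G,H,A] q_used=0 → run E
t=21: queue=[E,F,G,H,A] q_used=1 → run E
t=22: queue=[F,G,H,A,E] q_used=0 → run F
t=23: queue=[F,G,H,A,E] q_used=1 → run F
t=24: queue=[G,H,A,E,F] q_used=0 → run G
t=25: queue=[G,H,A,E,F] q_used=1 → run G
t=26: queue=[H,A,E,F,G] q_used=0 → run H
t=27: queue=[H,A,E,F,G] q_used=1 → run H
t=28: queue=[A,E,F,G,H] q_used=0 → run A
t=29: queue=[E,F,G,H] q_used=0 → run E
t=30: queue=[F,G,H] q_used=0 → run F
t=31: queue=[G,H] q_used=0 → run G
t=32: queue=[G,H] q_used=1 → run G
t=33: queue=[H,G] q_used=0 → run H
t=34: queue=[H,G] q_used=1 → run H
t=35: queue=[G] q_used=0 → run G
t=36: (idle)
t=37: (idle)
t=38: (idle)
t=39: (idle)
t=40: (idle)
t=41: (idle)

completion order = B, A, E, F, H, G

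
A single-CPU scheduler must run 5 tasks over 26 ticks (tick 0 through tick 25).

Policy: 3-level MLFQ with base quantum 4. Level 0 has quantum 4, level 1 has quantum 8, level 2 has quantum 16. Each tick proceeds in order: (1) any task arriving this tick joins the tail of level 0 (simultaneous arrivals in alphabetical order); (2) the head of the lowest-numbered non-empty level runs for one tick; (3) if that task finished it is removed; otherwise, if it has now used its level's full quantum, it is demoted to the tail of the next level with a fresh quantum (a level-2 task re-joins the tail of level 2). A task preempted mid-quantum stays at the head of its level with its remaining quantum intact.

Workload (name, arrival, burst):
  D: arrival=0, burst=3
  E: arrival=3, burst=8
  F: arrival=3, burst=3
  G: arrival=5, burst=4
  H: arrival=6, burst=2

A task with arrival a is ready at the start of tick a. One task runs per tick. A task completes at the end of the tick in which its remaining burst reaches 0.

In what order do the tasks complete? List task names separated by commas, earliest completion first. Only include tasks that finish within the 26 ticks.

t=0: L0/L1/L2 = D/-/- → run D
t=1: L0/L1/L2 = D/-/- → run D
t=2: L0/L1/L2 = D/-/- → run D
t=3: L0/L1/L2 = EF/-/- → run E
t=4: L0/L1/L2 = EF/-/- → run E
t=5: L0/L1/L2 = EFG/-/- → run E
t=6: L0/L1/L2 = EFGH/-/- → run E
t=7: L0/L1/L2 = FGH/E/- → run F
t=8: L0/L1/L2 = FGH/E/- → run F
t=9: L0/L1/L2 = FGH/E/- → run F
t=10: L0/L1/L2 = GH/E/- → run G
t=11: L0/L1/L2 = GH/E/- → run G
t=12: L0/L1/L2 = GH/E/- → run G
t=13: L0/L1/L2 = GH/E/- → run G
t=14: L0/L1/L2 = H/E/- → run H
t=15: L0/L1/L2 = H/E/- → run H
t=16: L0/L1/L2 = -/E/- → run E
t=17: L0/L1/L2 = -/E/- → run E
t=18: L0/L1/L2 = -/E/- → run E
t=19: L0/L1/L2 = -/E/- → run E
t=20: (idle)
t=21: (idle)
t=22: (idle)
t=23: (idle)
t=24: (idle)
t=25: (idle)

completion order = D, F, G, H, E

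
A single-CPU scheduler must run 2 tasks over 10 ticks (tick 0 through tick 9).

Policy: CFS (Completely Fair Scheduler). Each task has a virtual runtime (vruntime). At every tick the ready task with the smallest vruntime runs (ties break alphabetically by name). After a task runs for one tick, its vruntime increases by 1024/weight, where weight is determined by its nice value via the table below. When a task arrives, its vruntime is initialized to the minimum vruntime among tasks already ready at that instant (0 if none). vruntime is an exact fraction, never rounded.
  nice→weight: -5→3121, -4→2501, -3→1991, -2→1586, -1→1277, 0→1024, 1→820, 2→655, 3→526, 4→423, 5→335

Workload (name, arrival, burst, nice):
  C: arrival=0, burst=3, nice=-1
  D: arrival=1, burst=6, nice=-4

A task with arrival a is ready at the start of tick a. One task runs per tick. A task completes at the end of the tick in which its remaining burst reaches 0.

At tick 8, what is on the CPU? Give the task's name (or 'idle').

t=0: vr[C=0] → run C
t=1: vr[C=1024/1277 D=1024/1277] → run C
t=2: vr[C=2048/1277 D=1024/1277] → run D
t=3: vr[C=2048/1277 D=3868672/3193777] → run D
t=4: vr[C=2048/1277 D=5176320/3193777] → run C
t=5: vr[D=5176320/3193777] → run D
t=6: vr[D=6483968/3193777] → run D
t=7: vr[D=7791616/3193777] → run D
t=8: vr[D=9099264/3193777] → run D
t=9: (idle)

running at tick 8 = D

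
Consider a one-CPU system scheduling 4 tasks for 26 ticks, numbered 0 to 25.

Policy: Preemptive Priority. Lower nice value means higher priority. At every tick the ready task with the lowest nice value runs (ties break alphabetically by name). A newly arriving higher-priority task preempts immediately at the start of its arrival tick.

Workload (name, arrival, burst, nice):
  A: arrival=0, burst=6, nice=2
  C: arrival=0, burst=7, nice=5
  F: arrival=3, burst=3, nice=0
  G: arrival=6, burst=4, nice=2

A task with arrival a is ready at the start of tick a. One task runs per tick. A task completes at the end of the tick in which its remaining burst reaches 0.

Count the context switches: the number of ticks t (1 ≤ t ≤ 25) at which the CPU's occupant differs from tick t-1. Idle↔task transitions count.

context switches = 5

t=0: ready={A,C} → run A
t=1: ready={A,C} → run A
t=2: ready={A,C} → run A
t=3: ready={A,C,F} → run F
t=4: ready={A,C,F} → run F
t=5: ready={A,C,F} → run F
t=6: ready={A,C,G} → run A
t=7: ready={A,C,G} → run A
t=8: ready={A,C,G} → run A
t=9: ready={C,G} → run G
t=10: ready={C,G} → run G
t=11: ready={C,G} → run G
t=12: ready={C,G} → run G
t=13: ready={C} → run C
t=14: ready={C} → run C
t=15: ready={C} → run C
t=16: ready={C} → run C
t=17: ready={C} → run C
t=18: ready={C} → run C
t=19: ready={C} → run C
t=20: (idle)
t=21: (idle)
t=22: (idle)
t=23: (idle)
t=24: (idle)
t=25: (idle)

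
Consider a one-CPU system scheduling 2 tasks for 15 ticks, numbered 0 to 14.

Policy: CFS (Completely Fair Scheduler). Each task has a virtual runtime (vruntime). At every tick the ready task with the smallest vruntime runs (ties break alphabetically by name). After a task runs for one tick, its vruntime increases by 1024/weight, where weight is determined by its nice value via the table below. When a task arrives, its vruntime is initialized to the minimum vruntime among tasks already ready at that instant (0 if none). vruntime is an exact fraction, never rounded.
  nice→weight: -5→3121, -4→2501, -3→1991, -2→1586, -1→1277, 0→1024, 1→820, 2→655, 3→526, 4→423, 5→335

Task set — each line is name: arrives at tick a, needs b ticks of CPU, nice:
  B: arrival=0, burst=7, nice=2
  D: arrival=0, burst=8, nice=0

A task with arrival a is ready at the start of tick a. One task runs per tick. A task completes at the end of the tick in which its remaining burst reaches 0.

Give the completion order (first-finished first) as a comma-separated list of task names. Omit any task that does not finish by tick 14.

completion order = D, B

t=0: vr[B=0 D=0] → run B
t=1: vr[B=1024/655 D=0] → run D
t=2: vr[B=1024/655 D=1] → run D
t=3: vr[B=1024/655 D=2] → run B
t=4: vr[B=2048/655 D=2] → run D
t=5: vr[B=2048/655 D=3] → run D
t=6: vr[B=2048/655 D=4] → run B
t=7: vr[B=3072/655 D=4] → run D
t=8: vr[B=3072/655 D=5] → run B
t=9: vr[B=4096/655 D=5] → run D
t=10: vr[B=4096/655 D=6] → run D
t=11: vr[B=4096/655 D=7] → run B
t=12: vr[B=1024/131 D=7] → run D
t=13: vr[B=1024/131] → run B
t=14: vr[B=6144/655] → run B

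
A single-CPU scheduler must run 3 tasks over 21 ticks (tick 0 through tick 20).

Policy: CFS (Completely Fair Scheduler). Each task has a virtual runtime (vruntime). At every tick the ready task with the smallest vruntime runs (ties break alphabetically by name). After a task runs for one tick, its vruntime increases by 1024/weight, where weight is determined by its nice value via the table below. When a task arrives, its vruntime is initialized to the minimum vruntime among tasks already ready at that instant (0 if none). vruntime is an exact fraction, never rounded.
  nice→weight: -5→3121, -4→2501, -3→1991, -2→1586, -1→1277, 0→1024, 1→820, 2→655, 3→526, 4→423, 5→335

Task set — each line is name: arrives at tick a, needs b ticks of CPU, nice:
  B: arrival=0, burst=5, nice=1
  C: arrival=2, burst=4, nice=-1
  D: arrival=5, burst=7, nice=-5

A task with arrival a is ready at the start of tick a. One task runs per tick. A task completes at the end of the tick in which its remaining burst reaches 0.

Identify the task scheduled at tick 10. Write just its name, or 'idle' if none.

running at tick 10 = D

t=0: vr[B=0] → run B
t=1: vr[B=256/205] → run B
t=2: vr[B=512/205 C=512/205] → run B
t=3: vr[B=768/205 C=512/205] → run C
t=4: vr[B=768/205 C=863744/261785] → run C
t=5: vr[B=768/205 C=1073664/261785 D=768/205] → run B
t=6: vr[B=1024/205 C=1073664/261785 D=768/205] → run D
t=7: vr[B=1024/205 C=1073664/261785 D=2606848/639805] → run D
t=8: vr[B=1024/205 C=1073664/261785 D=2816768/639805] → run C
t=9: vr[B=1024/205 C=1283584/261785 D=2816768/639805] → run D
t=10: vr[B=1024/205 C=1283584/261785 D=3026688/639805] → run D
t=11: vr[B=1024/205 C=1283584/261785 D=3236608/639805] → run C
t=12: vr[B=1024/205 D=3236608/639805] → run B
t=13: vr[D=3236608/639805] → run D
t=14: vr[D=3446528/639805] → run D
t=15: vr[D=3656448/639805] → run D
t=16: (idle)
t=17: (idle)
t=18: (idle)
t=19: (idle)
t=20: (idle)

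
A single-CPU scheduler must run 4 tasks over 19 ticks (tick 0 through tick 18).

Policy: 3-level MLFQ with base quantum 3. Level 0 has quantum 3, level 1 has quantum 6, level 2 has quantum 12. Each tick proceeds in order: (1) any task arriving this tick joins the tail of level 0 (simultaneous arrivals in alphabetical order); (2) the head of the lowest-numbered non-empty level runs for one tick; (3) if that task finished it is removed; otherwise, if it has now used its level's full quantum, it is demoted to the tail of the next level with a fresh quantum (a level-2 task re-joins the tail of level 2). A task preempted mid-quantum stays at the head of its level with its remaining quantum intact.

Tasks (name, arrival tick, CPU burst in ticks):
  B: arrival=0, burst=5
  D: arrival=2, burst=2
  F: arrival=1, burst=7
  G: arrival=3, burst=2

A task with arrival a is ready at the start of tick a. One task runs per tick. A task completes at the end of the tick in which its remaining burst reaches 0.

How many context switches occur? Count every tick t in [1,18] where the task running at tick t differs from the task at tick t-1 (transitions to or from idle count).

t=0: L0/L1/L2 = B/-/- → run B
t=1: L0/L1/L2 = BF/-/- → run B
t=2: L0/L1/L2 = BFD/-/- → run B
t=3: L0/L1/L2 = FDG/B/- → run F
t=4: L0/L1/L2 = FDG/B/- → run F
t=5: L0/L1/L2 = FDG/B/- → run F
t=6: L0/L1/L2 = DG/BF/- → run D
t=7: L0/L1/L2 = DG/BF/- → run D
t=8: L0/L1/L2 = G/BF/- → run G
t=9: L0/L1/L2 = G/BF/- → run G
t=10: L0/L1/L2 = -/BF/- → run B
t=11: L0/L1/L2 = -/BF/- → run B
t=12: L0/L1/L2 = -/F/- → run F
t=13: L0/L1/L2 = -/F/- → run F
t=14: L0/L1/L2 = -/F/- → run F
t=15: L0/L1/L2 = -/F/- → run F
t=16: (idle)
t=17: (idle)
t=18: (idle)

context switches = 6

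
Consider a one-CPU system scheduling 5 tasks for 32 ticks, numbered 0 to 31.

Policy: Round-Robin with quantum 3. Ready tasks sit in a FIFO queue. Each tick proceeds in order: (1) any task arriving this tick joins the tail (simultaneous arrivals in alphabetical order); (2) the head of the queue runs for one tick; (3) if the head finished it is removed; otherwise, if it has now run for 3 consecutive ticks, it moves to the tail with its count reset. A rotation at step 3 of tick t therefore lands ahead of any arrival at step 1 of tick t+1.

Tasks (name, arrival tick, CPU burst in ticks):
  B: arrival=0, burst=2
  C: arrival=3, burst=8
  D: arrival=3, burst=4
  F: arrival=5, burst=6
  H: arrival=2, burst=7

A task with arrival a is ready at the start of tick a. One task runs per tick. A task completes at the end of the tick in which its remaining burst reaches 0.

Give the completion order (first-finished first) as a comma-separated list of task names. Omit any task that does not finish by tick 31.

completion order = B, D, H, F, C

t=0: queue=[B] q_used=0 → run B
t=1: queue=[B] q_used=1 → run B
t=2: queue=[H] q_used=0 → run H
t=3: queue=[H,C,D] q_used=1 → run H
t=4: queue=[H,C,D] q_used=2 → run H
t=5: queue=[C,D,H,F] q_used=0 → run C
t=6: queue=[C,D,H,F] q_used=1 → run C
t=7: queue=[C,D,H,F] q_used=2 → run C
t=8: queue=[D,H,F,C] q_used=0 → run D
t=9: queue=[D,H,F,C] q_used=1 → run D
t=10: queue=[D,H,F,C] q_used=2 → run D
t=11: queue=[H,F,C,D] q_used=0 → run H
t=12: queue=[H,F,C,D] q_used=1 → run H
t=13: queue=[H,F,C,D] q_used=2 → run H
t=14: queue=[F,C,D,H] q_used=0 → run F
t=15: queue=[F,C,D,H] q_used=1 → run F
t=16: queue=[F,C,D,H] q_used=2 → run F
t=17: queue=[C,D,H,F] q_used=0 → run C
t=18: queue=[C,D,H,F] q_used=1 → run C
t=19: queue=[C,D,H,F] q_used=2 → run C
t=20: queue=[D,H,F,C] q_used=0 → run D
t=21: queue=[H,F,C] q_used=0 → run H
t=22: queue=[F,C] q_used=0 → run F
t=23: queue=[F,C] q_used=1 → run F
t=24: queue=[F,C] q_used=2 → run F
t=25: queue=[C] q_used=0 → run C
t=26: queue=[C] q_used=1 → run C
t=27: (idle)
t=28: (idle)
t=29: (idle)
t=30: (idle)
t=31: (idle)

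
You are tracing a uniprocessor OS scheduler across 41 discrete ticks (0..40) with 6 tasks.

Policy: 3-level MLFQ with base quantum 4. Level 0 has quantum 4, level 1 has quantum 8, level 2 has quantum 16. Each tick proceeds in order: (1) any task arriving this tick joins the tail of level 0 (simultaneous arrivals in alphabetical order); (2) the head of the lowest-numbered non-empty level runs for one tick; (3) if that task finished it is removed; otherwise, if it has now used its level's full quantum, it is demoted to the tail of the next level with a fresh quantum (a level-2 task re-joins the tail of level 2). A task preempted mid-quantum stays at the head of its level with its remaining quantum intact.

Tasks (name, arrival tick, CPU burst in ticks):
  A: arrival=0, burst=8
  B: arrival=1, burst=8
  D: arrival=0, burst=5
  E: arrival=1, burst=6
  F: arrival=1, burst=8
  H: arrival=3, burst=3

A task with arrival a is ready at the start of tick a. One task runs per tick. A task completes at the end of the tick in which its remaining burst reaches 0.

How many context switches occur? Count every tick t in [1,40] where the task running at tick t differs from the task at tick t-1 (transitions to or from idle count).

context switches = 11

t=0: L0/L1/L2 = AD/-/- → run A
t=1: L0/L1/L2 = ADBEF/-/- → run A
t=2: L0/L1/L2 = ADBEF/-/- → run A
t=3: L0/L1/L2 = ADBEFH/-/- → run A
t=4: L0/L1/L2 = DBEFH/A/- → run D
t=5: L0/L1/L2 = DBEFH/A/- → run D
t=6: L0/L1/L2 = DBEFH/A/- → run D
t=7: L0/L1/L2 = DBEFH/A/- → run D
t=8: L0/L1/L2 = BEFH/AD/- → run B
t=9: L0/L1/L2 = BEFH/AD/- → run B
t=10: L0/L1/L2 = BEFH/AD/- → run B
t=11: L0/L1/L2 = BEFH/AD/- → run B
t=12: L0/L1/L2 = EFH/ADB/- → run E
t=13: L0/L1/L2 = EFH/ADB/- → run E
t=14: L0/L1/L2 = EFH/ADB/- → run E
t=15: L0/L1/L2 = EFH/ADB/- → run E
t=16: L0/L1/L2 = FH/ADBE/- → run F
t=17: L0/L1/L2 = FH/ADBE/- → run F
t=18: L0/L1/L2 = FH/ADBE/- → run F
t=19: L0/L1/L2 = FH/ADBE/- → run F
t=20: L0/L1/L2 = H/ADBEF/- → run H
t=21: L0/L1/L2 = H/ADBEF/- → run H
t=22: L0/L1/L2 = H/ADBEF/- → run H
t=23: L0/L1/L2 = -/ADBEF/- → run A
t=24: L0/L1/L2 = -/ADBEF/- → run A
t=25: L0/L1/L2 = -/ADBEF/- → run A
t=26: L0/L1/L2 = -/ADBEF/- → run A
t=27: L0/L1/L2 = -/DBEF/- → run D
t=28: L0/L1/L2 = -/BEF/- → run B
t=29: L0/L1/L2 = -/BEF/- → run B
t=30: L0/L1/L2 = -/BEF/- → run B
t=31: L0/L1/L2 = -/BEF/- → run B
t=32: L0/L1/L2 = -/EF/- → run E
t=33: L0/L1/L2 = -/EF/- → run E
t=34: L0/L1/L2 = -/F/- → run F
t=35: L0/L1/L2 = -/F/- → run F
t=36: L0/L1/L2 = -/F/- → run F
t=37: L0/L1/L2 = -/F/- → run F
t=38: (idle)
t=39: (idle)
t=40: (idle)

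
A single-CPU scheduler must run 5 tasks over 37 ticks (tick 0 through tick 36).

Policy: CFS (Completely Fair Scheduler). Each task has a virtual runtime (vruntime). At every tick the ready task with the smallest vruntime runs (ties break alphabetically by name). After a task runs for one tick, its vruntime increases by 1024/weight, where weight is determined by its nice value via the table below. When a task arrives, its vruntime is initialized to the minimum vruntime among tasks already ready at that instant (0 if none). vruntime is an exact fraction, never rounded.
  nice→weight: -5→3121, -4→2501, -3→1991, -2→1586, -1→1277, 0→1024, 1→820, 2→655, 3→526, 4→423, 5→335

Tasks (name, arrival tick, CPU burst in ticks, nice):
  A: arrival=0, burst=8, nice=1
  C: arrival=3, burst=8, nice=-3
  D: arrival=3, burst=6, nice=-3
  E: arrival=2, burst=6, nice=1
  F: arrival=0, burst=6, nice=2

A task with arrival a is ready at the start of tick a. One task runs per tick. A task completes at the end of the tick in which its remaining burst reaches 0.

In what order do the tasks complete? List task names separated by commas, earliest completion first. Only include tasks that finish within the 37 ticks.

completion order = D, C, E, F, A

t=0: vr[A=0 F=0] → run A
t=1: vr[A=256/205 F=0] → run F
t=2: vr[A=256/205 E=256/205 F=1024/655] → run A
t=3: vr[A=512/205 C=256/205 D=256/205 E=256/205 F=1024/655] → run C
t=4: vr[A=512/205 C=719616/408155 D=256/205 E=256/205 F=1024/655] → run D
t=5: vr[A=512/205 C=719616/408155 D=719616/408155 E=256/205 F=1024/655] → run E
t=6: vr[A=512/205 C=719616/408155 D=719616/408155 E=512/205 F=1024/655] → run F
t=7: vr[A=512/205 C=719616/408155 D=719616/408155 E=512/205 F=2048/655] → run C
t=8: vr[A=512/205 C=929536/408155 D=719616/408155 E=512/205 F=2048/655] → run D
t=9: vr[A=512/205 C=929536/408155 D=929536/408155 E=512/205 F=2048/655] → run C
t=10: vr[A=512/205 C=1139456/408155 D=929536/408155 E=512/205 F=2048/655] → run D
t=11: vr[A=512/205 C=1139456/408155 D=1139456/408155 E=512/205 F=2048/655] → run A
t=12: vr[A=768/205 C=1139456/408155 D=1139456/408155 E=512/205 F=2048/655] → run E
t=13: vr[A=768/205 C=1139456/408155 D=1139456/408155 E=768/205 F=2048/655] → run C
t=14: vr[A=768/205 C=1349376/408155 D=1139456/408155 E=768/205 F=2048/655] → run D
t=15: vr[A=768/205 C=1349376/408155 D=1349376/408155 E=768/205 F=2048/655] → run F
t=16: vr[A=768/205 C=1349376/408155 D=1349376/408155 E=768/205 F=3072/655] → run C
t=17: vr[A=768/205 C=1559296/408155 D=1349376/408155 E=768/205 F=3072/655] → run D
t=18: vr[A=768/205 C=1559296/408155 D=1559296/408155 E=768/205 F=3072/655] → run A
t=19: vr[A=1024/205 C=1559296/408155 D=1559296/408155 E=768/205 F=3072/655] → run E
t=20: vr[A=1024/205 C=1559296/408155 D=1559296/408155 E=1024/205 F=3072/655] → run C
t=21: vr[A=1024/205 C=1769216/408155 D=1559296/408155 E=1024/205 F=3072/655] → run D
t=22: vr[A=1024/205 C=1769216/408155 E=1024/205 F=3072/655] → run C
t=23: vr[A=1024/205 C=1979136/408155 E=1024/205 F=3072/655] → run F
t=24: vr[A=1024/205 C=1979136/408155 E=1024/205 F=4096/655] → run C
t=25: vr[A=1024/205 E=1024/205 F=4096/655] → run A
t=26: vr[A=256/41 E=1024/205 F=4096/655] → run E
t=27: vr[A=256/41 E=256/41 F=4096/655] → run A
t=28: vr[A=1536/205 E=256/41 F=4096/655] → run E
t=29: vr[A=1536/205 E=1536/205 F=4096/655] → run F
t=30: vr[A=1536/205 E=1536/205 F=1024/131] → run A
t=31: vr[A=1792/205 E=1536/205 F=1024/131] → run E
t=32: vr[A=1792/205 F=1024/131] → run F
t=33: vr[A=1792/205] → run A
t=34: (idle)
t=35: (idle)
t=36: (idle)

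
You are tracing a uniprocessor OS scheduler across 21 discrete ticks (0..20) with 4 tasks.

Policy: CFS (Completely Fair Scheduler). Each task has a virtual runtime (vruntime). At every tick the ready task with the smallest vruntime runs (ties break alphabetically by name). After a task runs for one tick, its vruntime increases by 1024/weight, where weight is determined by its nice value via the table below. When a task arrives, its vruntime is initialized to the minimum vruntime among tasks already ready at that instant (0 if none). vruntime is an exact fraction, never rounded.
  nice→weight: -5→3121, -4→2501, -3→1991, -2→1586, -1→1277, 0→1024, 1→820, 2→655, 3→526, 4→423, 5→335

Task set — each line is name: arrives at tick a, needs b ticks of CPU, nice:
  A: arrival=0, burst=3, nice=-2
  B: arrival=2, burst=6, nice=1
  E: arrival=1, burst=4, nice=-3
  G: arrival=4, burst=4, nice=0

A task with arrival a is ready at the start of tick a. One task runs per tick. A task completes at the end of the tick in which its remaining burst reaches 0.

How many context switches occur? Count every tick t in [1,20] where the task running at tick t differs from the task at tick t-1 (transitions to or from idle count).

t=0: vr[A=0] → run A
t=1: vr[A=512/793 E=512/793] → run A
t=2: vr[A=1024/793 B=512/793 E=512/793] → run B
t=3: vr[A=1024/793 B=307968/162565 E=512/793] → run E
t=4: vr[A=1024/793 B=307968/162565 E=1831424/1578863 G=1831424/1578863] → run E
t=5: vr[A=1024/793 B=307968/162565 E=2643456/1578863 G=1831424/1578863] → run G
t=6: vr[A=1024/793 B=307968/162565 E=2643456/1578863 G=3410287/1578863] → run A
t=7: vr[B=307968/162565 E=2643456/1578863 G=3410287/1578863] → run E
t=8: vr[B=307968/162565 E=3455488/1578863 G=3410287/1578863] → run B
t=9: vr[B=510976/162565 E=3455488/1578863 G=3410287/1578863] → run G
t=10: vr[B=510976/162565 E=3455488/1578863 G=4989150/1578863] → run E
t=11: vr[B=510976/162565 G=4989150/1578863] → run B
t=12: vr[B=713984/162565 G=4989150/1578863] → run G
t=13: vr[B=713984/162565 G=6568013/1578863] → run G
t=14: vr[B=713984/162565] → run B
t=15: vr[B=916992/162565] → run B
t=16: vr[B=224000/32513] → run B
t=17: (idle)
t=18: (idle)
t=19: (idle)
t=20: (idle)

context switches = 12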